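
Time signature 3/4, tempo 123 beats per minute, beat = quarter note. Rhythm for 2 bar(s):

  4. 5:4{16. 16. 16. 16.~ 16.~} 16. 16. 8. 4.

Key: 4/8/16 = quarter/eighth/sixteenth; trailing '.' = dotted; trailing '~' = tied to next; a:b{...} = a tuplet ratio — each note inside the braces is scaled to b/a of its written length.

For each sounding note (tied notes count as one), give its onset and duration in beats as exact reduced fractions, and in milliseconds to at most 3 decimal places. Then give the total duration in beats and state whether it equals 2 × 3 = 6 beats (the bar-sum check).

1) 0.0ms=0b +731.707ms=3/2b
2) 731.707ms=3/2b +146.341ms=3/10b
3) 878.049ms=9/5b +146.341ms=3/10b
4) 1024.39ms=21/10b +146.341ms=3/10b
5) 1170.732ms=12/5b +475.61ms=39/40b
6) 1646.341ms=27/8b +182.927ms=3/8b
7) 1829.268ms=15/4b +365.854ms=3/4b
8) 2195.122ms=9/2b +731.707ms=3/2b
Σ=6b of 6 (123bpm 3/4) — PASS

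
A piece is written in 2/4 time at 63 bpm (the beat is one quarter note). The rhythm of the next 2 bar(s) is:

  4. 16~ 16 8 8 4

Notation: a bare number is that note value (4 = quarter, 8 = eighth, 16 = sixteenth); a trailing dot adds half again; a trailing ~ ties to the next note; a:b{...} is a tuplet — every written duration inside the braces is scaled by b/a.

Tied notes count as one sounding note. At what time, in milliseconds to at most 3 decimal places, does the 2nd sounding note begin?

note 2 onset = 3/2b = 1428.571ms

1. 0.0ms @ 0 + 1428.571ms (3/2)
2. 1428.571ms @ 3/2 + 476.19ms (1/2)
3. 1904.762ms @ 2 + 476.19ms (1/2)
4. 2380.952ms @ 5/2 + 476.19ms (1/2)
5. 2857.143ms @ 3 + 952.381ms (1)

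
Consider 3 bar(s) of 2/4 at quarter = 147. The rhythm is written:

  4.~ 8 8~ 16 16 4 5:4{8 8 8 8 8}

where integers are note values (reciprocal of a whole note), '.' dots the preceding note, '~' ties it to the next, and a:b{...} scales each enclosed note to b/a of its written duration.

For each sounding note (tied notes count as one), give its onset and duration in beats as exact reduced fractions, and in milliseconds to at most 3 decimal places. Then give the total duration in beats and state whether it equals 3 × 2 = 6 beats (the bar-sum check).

1) 0.0ms=0b +816.327ms=2b
2) 816.327ms=2b +306.122ms=3/4b
3) 1122.449ms=11/4b +102.041ms=1/4b
4) 1224.49ms=3b +408.163ms=1b
5) 1632.653ms=4b +163.265ms=2/5b
6) 1795.918ms=22/5b +163.265ms=2/5b
7) 1959.184ms=24/5b +163.265ms=2/5b
8) 2122.449ms=26/5b +163.265ms=2/5b
9) 2285.714ms=28/5b +163.265ms=2/5b
Σ=6b of 6 (147bpm 2/4) — PASS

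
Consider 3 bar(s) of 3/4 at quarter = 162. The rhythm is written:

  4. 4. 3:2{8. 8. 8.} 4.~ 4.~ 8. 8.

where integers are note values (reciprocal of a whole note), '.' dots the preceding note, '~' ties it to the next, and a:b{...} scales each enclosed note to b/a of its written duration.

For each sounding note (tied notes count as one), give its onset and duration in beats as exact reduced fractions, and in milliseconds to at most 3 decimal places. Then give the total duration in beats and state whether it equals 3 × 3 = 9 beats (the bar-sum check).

1) 0.0ms=0b +555.556ms=3/2b
2) 555.556ms=3/2b +555.556ms=3/2b
3) 1111.111ms=3b +185.185ms=1/2b
4) 1296.296ms=7/2b +185.185ms=1/2b
5) 1481.481ms=4b +185.185ms=1/2b
6) 1666.667ms=9/2b +1388.889ms=15/4b
7) 3055.556ms=33/4b +277.778ms=3/4b
Σ=9b of 9 (162bpm 3/4) — PASS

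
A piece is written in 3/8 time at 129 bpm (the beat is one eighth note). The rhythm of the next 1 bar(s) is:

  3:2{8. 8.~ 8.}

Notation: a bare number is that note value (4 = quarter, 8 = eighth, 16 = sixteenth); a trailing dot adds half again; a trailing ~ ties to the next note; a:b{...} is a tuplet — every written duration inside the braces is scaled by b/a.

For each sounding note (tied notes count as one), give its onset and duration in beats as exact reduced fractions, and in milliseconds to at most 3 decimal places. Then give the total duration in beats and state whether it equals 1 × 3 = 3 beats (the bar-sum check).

1) 0.0ms=0b +465.116ms=1b
2) 465.116ms=1b +930.233ms=2b
Σ=3b of 3 (129bpm 3/8) — PASS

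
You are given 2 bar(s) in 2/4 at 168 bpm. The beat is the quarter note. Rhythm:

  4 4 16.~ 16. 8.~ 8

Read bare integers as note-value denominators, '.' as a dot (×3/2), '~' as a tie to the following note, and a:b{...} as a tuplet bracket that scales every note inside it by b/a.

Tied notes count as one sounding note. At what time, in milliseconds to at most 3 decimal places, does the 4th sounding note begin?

1. 0.0ms @ 0 + 357.143ms (1)
2. 357.143ms @ 1 + 357.143ms (1)
3. 714.286ms @ 2 + 267.857ms (3/4)
4. 982.143ms @ 11/4 + 446.429ms (5/4)

note 4 onset = 11/4b = 982.143ms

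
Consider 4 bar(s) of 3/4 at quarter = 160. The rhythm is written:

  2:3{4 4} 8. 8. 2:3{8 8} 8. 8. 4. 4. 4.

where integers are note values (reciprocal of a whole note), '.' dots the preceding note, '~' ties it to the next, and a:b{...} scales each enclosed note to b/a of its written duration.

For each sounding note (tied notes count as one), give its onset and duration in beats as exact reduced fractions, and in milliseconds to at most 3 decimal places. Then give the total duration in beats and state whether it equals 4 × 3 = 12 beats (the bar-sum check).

1) 0.0ms=0b +562.5ms=3/2b
2) 562.5ms=3/2b +562.5ms=3/2b
3) 1125.0ms=3b +281.25ms=3/4b
4) 1406.25ms=15/4b +281.25ms=3/4b
5) 1687.5ms=9/2b +281.25ms=3/4b
6) 1968.75ms=21/4b +281.25ms=3/4b
7) 2250.0ms=6b +281.25ms=3/4b
8) 2531.25ms=27/4b +281.25ms=3/4b
9) 2812.5ms=15/2b +562.5ms=3/2b
10) 3375.0ms=9b +562.5ms=3/2b
11) 3937.5ms=21/2b +562.5ms=3/2b
Σ=12b of 12 (160bpm 3/4) — PASS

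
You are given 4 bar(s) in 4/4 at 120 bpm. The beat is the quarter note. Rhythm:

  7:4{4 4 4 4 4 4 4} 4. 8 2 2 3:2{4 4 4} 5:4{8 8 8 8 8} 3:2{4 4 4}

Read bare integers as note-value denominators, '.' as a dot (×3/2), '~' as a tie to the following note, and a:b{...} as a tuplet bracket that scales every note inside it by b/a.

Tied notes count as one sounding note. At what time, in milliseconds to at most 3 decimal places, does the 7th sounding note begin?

note 7 onset = 24/7b = 1714.286ms

1. 0.0ms @ 0 + 285.714ms (4/7)
2. 285.714ms @ 4/7 + 285.714ms (4/7)
3. 571.429ms @ 8/7 + 285.714ms (4/7)
4. 857.143ms @ 12/7 + 285.714ms (4/7)
5. 1142.857ms @ 16/7 + 285.714ms (4/7)
6. 1428.571ms @ 20/7 + 285.714ms (4/7)
7. 1714.286ms @ 24/7 + 285.714ms (4/7)
8. 2000.0ms @ 4 + 750.0ms (3/2)
9. 2750.0ms @ 11/2 + 250.0ms (1/2)
10. 3000.0ms @ 6 + 1000.0ms (2)
11. 4000.0ms @ 8 + 1000.0ms (2)
12. 5000.0ms @ 10 + 333.333ms (2/3)
13. 5333.333ms @ 32/3 + 333.333ms (2/3)
14. 5666.667ms @ 34/3 + 333.333ms (2/3)
15. 6000.0ms @ 12 + 200.0ms (2/5)
16. 6200.0ms @ 62/5 + 200.0ms (2/5)
17. 6400.0ms @ 64/5 + 200.0ms (2/5)
18. 6600.0ms @ 66/5 + 200.0ms (2/5)
19. 6800.0ms @ 68/5 + 200.0ms (2/5)
20. 7000.0ms @ 14 + 333.333ms (2/3)
21. 7333.333ms @ 44/3 + 333.333ms (2/3)
22. 7666.667ms @ 46/3 + 333.333ms (2/3)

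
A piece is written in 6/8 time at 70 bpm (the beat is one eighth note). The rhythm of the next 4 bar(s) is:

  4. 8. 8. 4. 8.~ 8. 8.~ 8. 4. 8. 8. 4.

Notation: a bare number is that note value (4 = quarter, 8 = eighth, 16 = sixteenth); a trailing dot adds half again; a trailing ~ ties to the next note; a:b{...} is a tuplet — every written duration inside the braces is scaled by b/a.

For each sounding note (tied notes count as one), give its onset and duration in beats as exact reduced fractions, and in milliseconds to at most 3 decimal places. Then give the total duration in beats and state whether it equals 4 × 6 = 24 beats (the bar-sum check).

1) 0.0ms=0b +2571.429ms=3b
2) 2571.429ms=3b +1285.714ms=3/2b
3) 3857.143ms=9/2b +1285.714ms=3/2b
4) 5142.857ms=6b +2571.429ms=3b
5) 7714.286ms=9b +2571.429ms=3b
6) 10285.714ms=12b +2571.429ms=3b
7) 12857.143ms=15b +2571.429ms=3b
8) 15428.571ms=18b +1285.714ms=3/2b
9) 16714.286ms=39/2b +1285.714ms=3/2b
10) 18000.0ms=21b +2571.429ms=3b
Σ=24b of 24 (70bpm 6/8) — PASS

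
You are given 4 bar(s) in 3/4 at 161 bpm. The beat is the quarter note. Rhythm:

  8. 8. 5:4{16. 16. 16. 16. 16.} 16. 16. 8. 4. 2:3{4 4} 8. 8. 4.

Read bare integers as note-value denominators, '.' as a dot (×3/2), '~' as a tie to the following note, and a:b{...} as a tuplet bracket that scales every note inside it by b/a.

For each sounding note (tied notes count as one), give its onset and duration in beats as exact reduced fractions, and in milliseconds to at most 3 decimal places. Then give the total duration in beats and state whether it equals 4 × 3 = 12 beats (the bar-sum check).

1) 0.0ms=0b +279.503ms=3/4b
2) 279.503ms=3/4b +279.503ms=3/4b
3) 559.006ms=3/2b +111.801ms=3/10b
4) 670.807ms=9/5b +111.801ms=3/10b
5) 782.609ms=21/10b +111.801ms=3/10b
6) 894.41ms=12/5b +111.801ms=3/10b
7) 1006.211ms=27/10b +111.801ms=3/10b
8) 1118.012ms=3b +139.752ms=3/8b
9) 1257.764ms=27/8b +139.752ms=3/8b
10) 1397.516ms=15/4b +279.503ms=3/4b
11) 1677.019ms=9/2b +559.006ms=3/2b
12) 2236.025ms=6b +559.006ms=3/2b
13) 2795.031ms=15/2b +559.006ms=3/2b
14) 3354.037ms=9b +279.503ms=3/4b
15) 3633.54ms=39/4b +279.503ms=3/4b
16) 3913.043ms=21/2b +559.006ms=3/2b
Σ=12b of 12 (161bpm 3/4) — PASS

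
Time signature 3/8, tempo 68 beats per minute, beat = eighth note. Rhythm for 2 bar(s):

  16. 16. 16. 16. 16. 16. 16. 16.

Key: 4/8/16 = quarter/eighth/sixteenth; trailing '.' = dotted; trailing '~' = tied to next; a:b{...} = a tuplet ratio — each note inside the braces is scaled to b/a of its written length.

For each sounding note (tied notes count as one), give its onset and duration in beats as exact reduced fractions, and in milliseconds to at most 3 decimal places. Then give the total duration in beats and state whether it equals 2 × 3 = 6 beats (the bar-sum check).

1) 0.0ms=0b +661.765ms=3/4b
2) 661.765ms=3/4b +661.765ms=3/4b
3) 1323.529ms=3/2b +661.765ms=3/4b
4) 1985.294ms=9/4b +661.765ms=3/4b
5) 2647.059ms=3b +661.765ms=3/4b
6) 3308.824ms=15/4b +661.765ms=3/4b
7) 3970.588ms=9/2b +661.765ms=3/4b
8) 4632.353ms=21/4b +661.765ms=3/4b
Σ=6b of 6 (68bpm 3/8) — PASS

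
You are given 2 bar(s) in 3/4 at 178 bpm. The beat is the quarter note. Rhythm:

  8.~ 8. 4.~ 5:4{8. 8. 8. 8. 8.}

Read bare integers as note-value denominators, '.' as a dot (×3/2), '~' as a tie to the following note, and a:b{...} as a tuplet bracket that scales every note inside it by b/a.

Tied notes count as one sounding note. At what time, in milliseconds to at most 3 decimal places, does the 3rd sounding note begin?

note 3 onset = 18/5b = 1213.483ms

1. 0.0ms @ 0 + 505.618ms (3/2)
2. 505.618ms @ 3/2 + 707.865ms (21/10)
3. 1213.483ms @ 18/5 + 202.247ms (3/5)
4. 1415.73ms @ 21/5 + 202.247ms (3/5)
5. 1617.978ms @ 24/5 + 202.247ms (3/5)
6. 1820.225ms @ 27/5 + 202.247ms (3/5)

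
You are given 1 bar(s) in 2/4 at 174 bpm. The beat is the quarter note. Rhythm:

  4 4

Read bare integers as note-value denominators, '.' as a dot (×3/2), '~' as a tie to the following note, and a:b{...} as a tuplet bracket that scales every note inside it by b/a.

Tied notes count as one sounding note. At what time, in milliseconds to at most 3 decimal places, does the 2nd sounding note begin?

1. 0.0ms @ 0 + 344.828ms (1)
2. 344.828ms @ 1 + 344.828ms (1)

note 2 onset = 1b = 344.828ms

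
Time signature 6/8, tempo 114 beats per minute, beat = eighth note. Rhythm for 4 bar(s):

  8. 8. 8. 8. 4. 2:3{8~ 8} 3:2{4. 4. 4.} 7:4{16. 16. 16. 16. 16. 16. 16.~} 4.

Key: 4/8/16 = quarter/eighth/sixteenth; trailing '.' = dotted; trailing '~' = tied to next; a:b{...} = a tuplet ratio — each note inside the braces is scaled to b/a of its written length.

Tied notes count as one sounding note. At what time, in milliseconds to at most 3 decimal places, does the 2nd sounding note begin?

note 2 onset = 3/2b = 789.474ms

1. 0.0ms @ 0 + 789.474ms (3/2)
2. 789.474ms @ 3/2 + 789.474ms (3/2)
3. 1578.947ms @ 3 + 789.474ms (3/2)
4. 2368.421ms @ 9/2 + 789.474ms (3/2)
5. 3157.895ms @ 6 + 1578.947ms (3)
6. 4736.842ms @ 9 + 1578.947ms (3)
7. 6315.789ms @ 12 + 1052.632ms (2)
8. 7368.421ms @ 14 + 1052.632ms (2)
9. 8421.053ms @ 16 + 1052.632ms (2)
10. 9473.684ms @ 18 + 225.564ms (3/7)
11. 9699.248ms @ 129/7 + 225.564ms (3/7)
12. 9924.812ms @ 132/7 + 225.564ms (3/7)
13. 10150.376ms @ 135/7 + 225.564ms (3/7)
14. 10375.94ms @ 138/7 + 225.564ms (3/7)
15. 10601.504ms @ 141/7 + 225.564ms (3/7)
16. 10827.068ms @ 144/7 + 1804.511ms (24/7)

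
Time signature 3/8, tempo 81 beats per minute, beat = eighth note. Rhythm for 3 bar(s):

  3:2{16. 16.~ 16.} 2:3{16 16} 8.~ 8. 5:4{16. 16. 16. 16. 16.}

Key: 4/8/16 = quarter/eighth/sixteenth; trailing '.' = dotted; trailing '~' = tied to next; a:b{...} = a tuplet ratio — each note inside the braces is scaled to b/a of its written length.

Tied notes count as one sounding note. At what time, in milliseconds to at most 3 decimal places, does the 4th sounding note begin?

1. 0.0ms @ 0 + 370.37ms (1/2)
2. 370.37ms @ 1/2 + 740.741ms (1)
3. 1111.111ms @ 3/2 + 555.556ms (3/4)
4. 1666.667ms @ 9/4 + 555.556ms (3/4)
5. 2222.222ms @ 3 + 2222.222ms (3)
6. 4444.444ms @ 6 + 444.444ms (3/5)
7. 4888.889ms @ 33/5 + 444.444ms (3/5)
8. 5333.333ms @ 36/5 + 444.444ms (3/5)
9. 5777.778ms @ 39/5 + 444.444ms (3/5)
10. 6222.222ms @ 42/5 + 444.444ms (3/5)

note 4 onset = 9/4b = 1666.667ms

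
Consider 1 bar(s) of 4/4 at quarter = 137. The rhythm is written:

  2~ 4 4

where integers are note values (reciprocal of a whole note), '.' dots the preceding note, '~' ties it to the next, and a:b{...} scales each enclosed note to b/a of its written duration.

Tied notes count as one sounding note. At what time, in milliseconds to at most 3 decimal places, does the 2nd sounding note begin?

1. 0.0ms @ 0 + 1313.869ms (3)
2. 1313.869ms @ 3 + 437.956ms (1)

note 2 onset = 3b = 1313.869ms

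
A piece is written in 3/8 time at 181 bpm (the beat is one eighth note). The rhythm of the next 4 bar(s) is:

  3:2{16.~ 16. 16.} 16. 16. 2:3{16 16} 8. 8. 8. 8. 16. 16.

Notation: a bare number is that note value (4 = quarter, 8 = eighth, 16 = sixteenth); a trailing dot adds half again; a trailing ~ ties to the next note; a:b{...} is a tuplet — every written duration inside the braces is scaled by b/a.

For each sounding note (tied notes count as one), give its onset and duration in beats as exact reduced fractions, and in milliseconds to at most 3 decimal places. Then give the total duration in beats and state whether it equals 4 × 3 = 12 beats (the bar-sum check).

1) 0.0ms=0b +331.492ms=1b
2) 331.492ms=1b +165.746ms=1/2b
3) 497.238ms=3/2b +248.619ms=3/4b
4) 745.856ms=9/4b +248.619ms=3/4b
5) 994.475ms=3b +248.619ms=3/4b
6) 1243.094ms=15/4b +248.619ms=3/4b
7) 1491.713ms=9/2b +497.238ms=3/2b
8) 1988.95ms=6b +497.238ms=3/2b
9) 2486.188ms=15/2b +497.238ms=3/2b
10) 2983.425ms=9b +497.238ms=3/2b
11) 3480.663ms=21/2b +248.619ms=3/4b
12) 3729.282ms=45/4b +248.619ms=3/4b
Σ=12b of 12 (181bpm 3/8) — PASS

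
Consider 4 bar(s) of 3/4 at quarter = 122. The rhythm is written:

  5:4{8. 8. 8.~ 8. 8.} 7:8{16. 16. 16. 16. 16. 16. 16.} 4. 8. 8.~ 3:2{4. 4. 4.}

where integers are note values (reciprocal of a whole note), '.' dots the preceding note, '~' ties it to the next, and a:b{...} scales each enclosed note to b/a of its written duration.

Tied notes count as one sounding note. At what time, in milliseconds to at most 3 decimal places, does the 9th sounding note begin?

1. 0.0ms @ 0 + 295.082ms (3/5)
2. 295.082ms @ 3/5 + 295.082ms (3/5)
3. 590.164ms @ 6/5 + 590.164ms (6/5)
4. 1180.328ms @ 12/5 + 295.082ms (3/5)
5. 1475.41ms @ 3 + 210.773ms (3/7)
6. 1686.183ms @ 24/7 + 210.773ms (3/7)
7. 1896.956ms @ 27/7 + 210.773ms (3/7)
8. 2107.728ms @ 30/7 + 210.773ms (3/7)
9. 2318.501ms @ 33/7 + 210.773ms (3/7)
10. 2529.274ms @ 36/7 + 210.773ms (3/7)
11. 2740.047ms @ 39/7 + 210.773ms (3/7)
12. 2950.82ms @ 6 + 737.705ms (3/2)
13. 3688.525ms @ 15/2 + 368.852ms (3/4)
14. 4057.377ms @ 33/4 + 860.656ms (7/4)
15. 4918.033ms @ 10 + 491.803ms (1)
16. 5409.836ms @ 11 + 491.803ms (1)

note 9 onset = 33/7b = 2318.501ms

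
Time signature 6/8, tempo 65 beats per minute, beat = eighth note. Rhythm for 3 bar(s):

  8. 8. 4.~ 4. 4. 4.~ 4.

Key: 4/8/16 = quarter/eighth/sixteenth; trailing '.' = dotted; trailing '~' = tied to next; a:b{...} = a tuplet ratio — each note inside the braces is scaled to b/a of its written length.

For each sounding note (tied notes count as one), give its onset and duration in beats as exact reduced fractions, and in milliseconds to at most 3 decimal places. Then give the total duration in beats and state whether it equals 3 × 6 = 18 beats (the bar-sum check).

1) 0.0ms=0b +1384.615ms=3/2b
2) 1384.615ms=3/2b +1384.615ms=3/2b
3) 2769.231ms=3b +5538.462ms=6b
4) 8307.692ms=9b +2769.231ms=3b
5) 11076.923ms=12b +5538.462ms=6b
Σ=18b of 18 (65bpm 6/8) — PASS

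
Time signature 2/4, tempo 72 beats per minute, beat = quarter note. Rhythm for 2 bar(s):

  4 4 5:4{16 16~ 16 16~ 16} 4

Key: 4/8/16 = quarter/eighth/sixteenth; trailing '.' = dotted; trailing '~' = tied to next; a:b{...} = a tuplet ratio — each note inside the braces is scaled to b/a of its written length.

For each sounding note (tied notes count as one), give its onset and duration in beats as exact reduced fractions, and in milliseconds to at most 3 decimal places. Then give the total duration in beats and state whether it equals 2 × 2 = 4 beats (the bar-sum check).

1) 0.0ms=0b +833.333ms=1b
2) 833.333ms=1b +833.333ms=1b
3) 1666.667ms=2b +166.667ms=1/5b
4) 1833.333ms=11/5b +333.333ms=2/5b
5) 2166.667ms=13/5b +333.333ms=2/5b
6) 2500.0ms=3b +833.333ms=1b
Σ=4b of 4 (72bpm 2/4) — PASS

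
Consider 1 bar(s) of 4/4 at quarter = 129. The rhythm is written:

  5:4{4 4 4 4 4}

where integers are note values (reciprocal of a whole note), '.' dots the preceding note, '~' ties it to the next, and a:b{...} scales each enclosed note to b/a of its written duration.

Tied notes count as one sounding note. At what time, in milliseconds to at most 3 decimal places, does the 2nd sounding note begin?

note 2 onset = 4/5b = 372.093ms

1. 0.0ms @ 0 + 372.093ms (4/5)
2. 372.093ms @ 4/5 + 372.093ms (4/5)
3. 744.186ms @ 8/5 + 372.093ms (4/5)
4. 1116.279ms @ 12/5 + 372.093ms (4/5)
5. 1488.372ms @ 16/5 + 372.093ms (4/5)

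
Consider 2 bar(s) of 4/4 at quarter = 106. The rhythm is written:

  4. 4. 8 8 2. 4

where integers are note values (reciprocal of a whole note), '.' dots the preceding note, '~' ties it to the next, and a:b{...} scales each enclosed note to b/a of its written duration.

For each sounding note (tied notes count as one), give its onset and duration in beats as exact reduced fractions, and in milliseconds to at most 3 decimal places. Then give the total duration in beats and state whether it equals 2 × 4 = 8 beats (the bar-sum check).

1) 0.0ms=0b +849.057ms=3/2b
2) 849.057ms=3/2b +849.057ms=3/2b
3) 1698.113ms=3b +283.019ms=1/2b
4) 1981.132ms=7/2b +283.019ms=1/2b
5) 2264.151ms=4b +1698.113ms=3b
6) 3962.264ms=7b +566.038ms=1b
Σ=8b of 8 (106bpm 4/4) — PASS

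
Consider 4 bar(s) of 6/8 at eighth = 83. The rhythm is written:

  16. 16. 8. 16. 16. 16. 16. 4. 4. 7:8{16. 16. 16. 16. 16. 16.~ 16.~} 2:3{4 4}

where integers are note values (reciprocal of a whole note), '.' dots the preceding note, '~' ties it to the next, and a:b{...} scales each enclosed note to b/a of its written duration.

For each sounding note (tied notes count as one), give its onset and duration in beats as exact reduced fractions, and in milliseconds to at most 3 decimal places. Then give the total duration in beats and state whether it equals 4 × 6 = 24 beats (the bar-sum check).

1) 0.0ms=0b +542.169ms=3/4b
2) 542.169ms=3/4b +542.169ms=3/4b
3) 1084.337ms=3/2b +1084.337ms=3/2b
4) 2168.675ms=3b +542.169ms=3/4b
5) 2710.843ms=15/4b +542.169ms=3/4b
6) 3253.012ms=9/2b +542.169ms=3/4b
7) 3795.181ms=21/4b +542.169ms=3/4b
8) 4337.349ms=6b +2168.675ms=3b
9) 6506.024ms=9b +2168.675ms=3b
10) 8674.699ms=12b +619.621ms=6/7b
11) 9294.32ms=90/7b +619.621ms=6/7b
12) 9913.941ms=96/7b +619.621ms=6/7b
13) 10533.563ms=102/7b +619.621ms=6/7b
14) 11153.184ms=108/7b +619.621ms=6/7b
15) 11772.806ms=114/7b +3407.917ms=33/7b
16) 15180.723ms=21b +2168.675ms=3b
Σ=24b of 24 (83bpm 6/8) — PASS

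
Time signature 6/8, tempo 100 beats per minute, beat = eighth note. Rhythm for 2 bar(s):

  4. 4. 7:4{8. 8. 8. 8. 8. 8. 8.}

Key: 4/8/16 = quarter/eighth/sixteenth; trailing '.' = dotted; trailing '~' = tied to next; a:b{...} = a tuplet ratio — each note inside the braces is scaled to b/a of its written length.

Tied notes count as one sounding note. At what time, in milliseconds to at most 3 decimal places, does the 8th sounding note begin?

1. 0.0ms @ 0 + 1800.0ms (3)
2. 1800.0ms @ 3 + 1800.0ms (3)
3. 3600.0ms @ 6 + 514.286ms (6/7)
4. 4114.286ms @ 48/7 + 514.286ms (6/7)
5. 4628.571ms @ 54/7 + 514.286ms (6/7)
6. 5142.857ms @ 60/7 + 514.286ms (6/7)
7. 5657.143ms @ 66/7 + 514.286ms (6/7)
8. 6171.429ms @ 72/7 + 514.286ms (6/7)
9. 6685.714ms @ 78/7 + 514.286ms (6/7)

note 8 onset = 72/7b = 6171.429ms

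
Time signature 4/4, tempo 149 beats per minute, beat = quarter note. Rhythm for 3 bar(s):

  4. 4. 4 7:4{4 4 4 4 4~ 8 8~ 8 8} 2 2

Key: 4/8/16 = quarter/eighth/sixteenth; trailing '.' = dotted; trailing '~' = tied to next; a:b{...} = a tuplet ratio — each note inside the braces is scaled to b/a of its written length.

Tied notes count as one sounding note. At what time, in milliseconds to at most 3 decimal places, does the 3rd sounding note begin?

1. 0.0ms @ 0 + 604.027ms (3/2)
2. 604.027ms @ 3/2 + 604.027ms (3/2)
3. 1208.054ms @ 3 + 402.685ms (1)
4. 1610.738ms @ 4 + 230.105ms (4/7)
5. 1840.844ms @ 32/7 + 230.105ms (4/7)
6. 2070.949ms @ 36/7 + 230.105ms (4/7)
7. 2301.055ms @ 40/7 + 230.105ms (4/7)
8. 2531.16ms @ 44/7 + 345.158ms (6/7)
9. 2876.318ms @ 50/7 + 230.105ms (4/7)
10. 3106.424ms @ 54/7 + 115.053ms (2/7)
11. 3221.477ms @ 8 + 805.369ms (2)
12. 4026.846ms @ 10 + 805.369ms (2)

note 3 onset = 3b = 1208.054ms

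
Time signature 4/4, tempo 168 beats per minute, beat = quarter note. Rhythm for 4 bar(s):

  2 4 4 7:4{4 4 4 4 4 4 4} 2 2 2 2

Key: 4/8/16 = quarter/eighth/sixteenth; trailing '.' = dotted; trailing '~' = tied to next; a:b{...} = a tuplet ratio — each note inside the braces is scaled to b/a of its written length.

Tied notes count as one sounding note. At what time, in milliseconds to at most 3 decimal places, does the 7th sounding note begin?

note 7 onset = 40/7b = 2040.816ms

1. 0.0ms @ 0 + 714.286ms (2)
2. 714.286ms @ 2 + 357.143ms (1)
3. 1071.429ms @ 3 + 357.143ms (1)
4. 1428.571ms @ 4 + 204.082ms (4/7)
5. 1632.653ms @ 32/7 + 204.082ms (4/7)
6. 1836.735ms @ 36/7 + 204.082ms (4/7)
7. 2040.816ms @ 40/7 + 204.082ms (4/7)
8. 2244.898ms @ 44/7 + 204.082ms (4/7)
9. 2448.98ms @ 48/7 + 204.082ms (4/7)
10. 2653.061ms @ 52/7 + 204.082ms (4/7)
11. 2857.143ms @ 8 + 714.286ms (2)
12. 3571.429ms @ 10 + 714.286ms (2)
13. 4285.714ms @ 12 + 714.286ms (2)
14. 5000.0ms @ 14 + 714.286ms (2)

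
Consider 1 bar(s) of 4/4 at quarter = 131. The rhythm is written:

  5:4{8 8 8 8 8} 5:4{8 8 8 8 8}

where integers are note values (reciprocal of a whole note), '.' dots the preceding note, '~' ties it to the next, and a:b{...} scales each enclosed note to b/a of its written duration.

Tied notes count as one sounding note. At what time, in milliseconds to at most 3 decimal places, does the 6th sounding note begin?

note 6 onset = 2b = 916.031ms

1. 0.0ms @ 0 + 183.206ms (2/5)
2. 183.206ms @ 2/5 + 183.206ms (2/5)
3. 366.412ms @ 4/5 + 183.206ms (2/5)
4. 549.618ms @ 6/5 + 183.206ms (2/5)
5. 732.824ms @ 8/5 + 183.206ms (2/5)
6. 916.031ms @ 2 + 183.206ms (2/5)
7. 1099.237ms @ 12/5 + 183.206ms (2/5)
8. 1282.443ms @ 14/5 + 183.206ms (2/5)
9. 1465.649ms @ 16/5 + 183.206ms (2/5)
10. 1648.855ms @ 18/5 + 183.206ms (2/5)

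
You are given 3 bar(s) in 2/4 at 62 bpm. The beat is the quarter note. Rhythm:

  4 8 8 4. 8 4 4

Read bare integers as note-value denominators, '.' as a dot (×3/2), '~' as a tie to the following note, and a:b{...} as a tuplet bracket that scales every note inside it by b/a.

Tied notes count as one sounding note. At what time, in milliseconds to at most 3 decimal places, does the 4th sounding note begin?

1. 0.0ms @ 0 + 967.742ms (1)
2. 967.742ms @ 1 + 483.871ms (1/2)
3. 1451.613ms @ 3/2 + 483.871ms (1/2)
4. 1935.484ms @ 2 + 1451.613ms (3/2)
5. 3387.097ms @ 7/2 + 483.871ms (1/2)
6. 3870.968ms @ 4 + 967.742ms (1)
7. 4838.71ms @ 5 + 967.742ms (1)

note 4 onset = 2b = 1935.484ms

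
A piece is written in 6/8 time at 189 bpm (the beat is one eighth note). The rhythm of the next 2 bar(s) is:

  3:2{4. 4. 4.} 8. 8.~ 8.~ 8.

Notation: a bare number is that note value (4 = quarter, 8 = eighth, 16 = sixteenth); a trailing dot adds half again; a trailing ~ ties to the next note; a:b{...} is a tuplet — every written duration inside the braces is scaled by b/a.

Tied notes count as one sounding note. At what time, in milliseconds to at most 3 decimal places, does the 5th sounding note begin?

1. 0.0ms @ 0 + 634.921ms (2)
2. 634.921ms @ 2 + 634.921ms (2)
3. 1269.841ms @ 4 + 634.921ms (2)
4. 1904.762ms @ 6 + 476.19ms (3/2)
5. 2380.952ms @ 15/2 + 1428.571ms (9/2)

note 5 onset = 15/2b = 2380.952ms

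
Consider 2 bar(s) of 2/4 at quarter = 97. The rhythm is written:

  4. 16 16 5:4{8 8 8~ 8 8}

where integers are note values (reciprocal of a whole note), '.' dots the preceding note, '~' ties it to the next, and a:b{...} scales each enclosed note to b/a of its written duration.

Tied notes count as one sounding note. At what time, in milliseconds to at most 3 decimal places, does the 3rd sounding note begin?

1. 0.0ms @ 0 + 927.835ms (3/2)
2. 927.835ms @ 3/2 + 154.639ms (1/4)
3. 1082.474ms @ 7/4 + 154.639ms (1/4)
4. 1237.113ms @ 2 + 247.423ms (2/5)
5. 1484.536ms @ 12/5 + 247.423ms (2/5)
6. 1731.959ms @ 14/5 + 494.845ms (4/5)
7. 2226.804ms @ 18/5 + 247.423ms (2/5)

note 3 onset = 7/4b = 1082.474ms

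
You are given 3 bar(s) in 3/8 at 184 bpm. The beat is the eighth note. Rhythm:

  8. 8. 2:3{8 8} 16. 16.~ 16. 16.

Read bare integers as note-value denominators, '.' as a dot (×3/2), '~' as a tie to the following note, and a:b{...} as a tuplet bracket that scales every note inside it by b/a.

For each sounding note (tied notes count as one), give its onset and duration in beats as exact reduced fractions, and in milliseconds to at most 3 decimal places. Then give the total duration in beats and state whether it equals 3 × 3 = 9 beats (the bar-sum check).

1) 0.0ms=0b +489.13ms=3/2b
2) 489.13ms=3/2b +489.13ms=3/2b
3) 978.261ms=3b +489.13ms=3/2b
4) 1467.391ms=9/2b +489.13ms=3/2b
5) 1956.522ms=6b +244.565ms=3/4b
6) 2201.087ms=27/4b +489.13ms=3/2b
7) 2690.217ms=33/4b +244.565ms=3/4b
Σ=9b of 9 (184bpm 3/8) — PASS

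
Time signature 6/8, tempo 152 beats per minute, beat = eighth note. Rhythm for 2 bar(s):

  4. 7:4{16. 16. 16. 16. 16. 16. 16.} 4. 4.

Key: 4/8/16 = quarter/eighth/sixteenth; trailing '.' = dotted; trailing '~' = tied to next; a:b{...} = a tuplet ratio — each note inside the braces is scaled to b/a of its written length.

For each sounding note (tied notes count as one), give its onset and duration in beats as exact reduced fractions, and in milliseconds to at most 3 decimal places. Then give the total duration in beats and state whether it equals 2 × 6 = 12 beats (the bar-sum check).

1) 0.0ms=0b +1184.211ms=3b
2) 1184.211ms=3b +169.173ms=3/7b
3) 1353.383ms=24/7b +169.173ms=3/7b
4) 1522.556ms=27/7b +169.173ms=3/7b
5) 1691.729ms=30/7b +169.173ms=3/7b
6) 1860.902ms=33/7b +169.173ms=3/7b
7) 2030.075ms=36/7b +169.173ms=3/7b
8) 2199.248ms=39/7b +169.173ms=3/7b
9) 2368.421ms=6b +1184.211ms=3b
10) 3552.632ms=9b +1184.211ms=3b
Σ=12b of 12 (152bpm 6/8) — PASS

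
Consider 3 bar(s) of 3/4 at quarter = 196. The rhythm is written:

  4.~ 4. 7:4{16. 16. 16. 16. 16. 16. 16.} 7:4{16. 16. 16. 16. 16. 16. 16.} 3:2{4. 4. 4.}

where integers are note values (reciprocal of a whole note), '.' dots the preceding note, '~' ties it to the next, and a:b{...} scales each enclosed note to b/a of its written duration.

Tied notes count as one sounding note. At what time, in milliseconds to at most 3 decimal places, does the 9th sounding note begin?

note 9 onset = 9/2b = 1377.551ms

1. 0.0ms @ 0 + 918.367ms (3)
2. 918.367ms @ 3 + 65.598ms (3/14)
3. 983.965ms @ 45/14 + 65.598ms (3/14)
4. 1049.563ms @ 24/7 + 65.598ms (3/14)
5. 1115.16ms @ 51/14 + 65.598ms (3/14)
6. 1180.758ms @ 27/7 + 65.598ms (3/14)
7. 1246.356ms @ 57/14 + 65.598ms (3/14)
8. 1311.953ms @ 30/7 + 65.598ms (3/14)
9. 1377.551ms @ 9/2 + 65.598ms (3/14)
10. 1443.149ms @ 33/7 + 65.598ms (3/14)
11. 1508.746ms @ 69/14 + 65.598ms (3/14)
12. 1574.344ms @ 36/7 + 65.598ms (3/14)
13. 1639.942ms @ 75/14 + 65.598ms (3/14)
14. 1705.539ms @ 39/7 + 65.598ms (3/14)
15. 1771.137ms @ 81/14 + 65.598ms (3/14)
16. 1836.735ms @ 6 + 306.122ms (1)
17. 2142.857ms @ 7 + 306.122ms (1)
18. 2448.98ms @ 8 + 306.122ms (1)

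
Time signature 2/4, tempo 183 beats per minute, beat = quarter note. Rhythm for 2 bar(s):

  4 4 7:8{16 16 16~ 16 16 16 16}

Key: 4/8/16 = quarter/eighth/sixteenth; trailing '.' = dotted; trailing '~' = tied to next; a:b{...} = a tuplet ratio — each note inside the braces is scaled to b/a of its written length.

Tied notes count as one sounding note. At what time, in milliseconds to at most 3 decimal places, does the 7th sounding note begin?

note 7 onset = 24/7b = 1124.122ms

1. 0.0ms @ 0 + 327.869ms (1)
2. 327.869ms @ 1 + 327.869ms (1)
3. 655.738ms @ 2 + 93.677ms (2/7)
4. 749.415ms @ 16/7 + 93.677ms (2/7)
5. 843.091ms @ 18/7 + 187.354ms (4/7)
6. 1030.445ms @ 22/7 + 93.677ms (2/7)
7. 1124.122ms @ 24/7 + 93.677ms (2/7)
8. 1217.799ms @ 26/7 + 93.677ms (2/7)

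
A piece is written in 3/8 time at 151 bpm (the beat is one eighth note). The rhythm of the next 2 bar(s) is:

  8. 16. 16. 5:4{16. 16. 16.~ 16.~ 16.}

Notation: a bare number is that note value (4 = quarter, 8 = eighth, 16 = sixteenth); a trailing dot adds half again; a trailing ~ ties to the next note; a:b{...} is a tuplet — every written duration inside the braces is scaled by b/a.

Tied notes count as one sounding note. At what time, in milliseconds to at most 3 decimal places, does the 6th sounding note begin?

note 6 onset = 21/5b = 1668.874ms

1. 0.0ms @ 0 + 596.026ms (3/2)
2. 596.026ms @ 3/2 + 298.013ms (3/4)
3. 894.04ms @ 9/4 + 298.013ms (3/4)
4. 1192.053ms @ 3 + 238.411ms (3/5)
5. 1430.464ms @ 18/5 + 238.411ms (3/5)
6. 1668.874ms @ 21/5 + 715.232ms (9/5)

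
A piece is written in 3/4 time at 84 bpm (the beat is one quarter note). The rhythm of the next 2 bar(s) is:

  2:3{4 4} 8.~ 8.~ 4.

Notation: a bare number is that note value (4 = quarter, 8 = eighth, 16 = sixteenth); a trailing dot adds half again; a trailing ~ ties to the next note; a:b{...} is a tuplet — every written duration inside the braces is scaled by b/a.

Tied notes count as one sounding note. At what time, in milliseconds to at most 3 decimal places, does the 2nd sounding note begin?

note 2 onset = 3/2b = 1071.429ms

1. 0.0ms @ 0 + 1071.429ms (3/2)
2. 1071.429ms @ 3/2 + 1071.429ms (3/2)
3. 2142.857ms @ 3 + 2142.857ms (3)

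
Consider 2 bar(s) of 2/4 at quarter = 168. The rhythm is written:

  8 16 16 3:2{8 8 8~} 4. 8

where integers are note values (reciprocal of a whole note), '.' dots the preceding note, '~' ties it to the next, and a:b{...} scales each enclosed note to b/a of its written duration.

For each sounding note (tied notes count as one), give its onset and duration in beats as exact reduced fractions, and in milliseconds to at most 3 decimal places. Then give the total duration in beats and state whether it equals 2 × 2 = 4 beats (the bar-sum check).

1) 0.0ms=0b +178.571ms=1/2b
2) 178.571ms=1/2b +89.286ms=1/4b
3) 267.857ms=3/4b +89.286ms=1/4b
4) 357.143ms=1b +119.048ms=1/3b
5) 476.19ms=4/3b +119.048ms=1/3b
6) 595.238ms=5/3b +654.762ms=11/6b
7) 1250.0ms=7/2b +178.571ms=1/2b
Σ=4b of 4 (168bpm 2/4) — PASS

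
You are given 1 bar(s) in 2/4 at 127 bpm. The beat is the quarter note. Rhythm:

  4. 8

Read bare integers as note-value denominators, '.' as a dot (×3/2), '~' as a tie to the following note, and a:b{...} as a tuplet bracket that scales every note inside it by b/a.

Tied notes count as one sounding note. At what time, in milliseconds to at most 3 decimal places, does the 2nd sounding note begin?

note 2 onset = 3/2b = 708.661ms

1. 0.0ms @ 0 + 708.661ms (3/2)
2. 708.661ms @ 3/2 + 236.22ms (1/2)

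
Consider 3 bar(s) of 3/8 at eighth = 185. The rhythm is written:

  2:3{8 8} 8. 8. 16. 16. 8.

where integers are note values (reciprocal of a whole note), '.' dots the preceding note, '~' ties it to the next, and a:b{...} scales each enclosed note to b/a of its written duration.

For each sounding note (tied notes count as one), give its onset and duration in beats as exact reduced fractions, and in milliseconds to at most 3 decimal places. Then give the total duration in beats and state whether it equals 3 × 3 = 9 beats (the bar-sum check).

1) 0.0ms=0b +486.486ms=3/2b
2) 486.486ms=3/2b +486.486ms=3/2b
3) 972.973ms=3b +486.486ms=3/2b
4) 1459.459ms=9/2b +486.486ms=3/2b
5) 1945.946ms=6b +243.243ms=3/4b
6) 2189.189ms=27/4b +243.243ms=3/4b
7) 2432.432ms=15/2b +486.486ms=3/2b
Σ=9b of 9 (185bpm 3/8) — PASS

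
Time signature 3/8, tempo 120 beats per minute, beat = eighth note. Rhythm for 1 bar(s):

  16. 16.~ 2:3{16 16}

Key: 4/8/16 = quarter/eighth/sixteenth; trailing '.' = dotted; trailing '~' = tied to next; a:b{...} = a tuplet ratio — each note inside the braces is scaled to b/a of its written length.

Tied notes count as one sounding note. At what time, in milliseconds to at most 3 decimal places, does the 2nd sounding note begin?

1. 0.0ms @ 0 + 375.0ms (3/4)
2. 375.0ms @ 3/4 + 750.0ms (3/2)
3. 1125.0ms @ 9/4 + 375.0ms (3/4)

note 2 onset = 3/4b = 375.0ms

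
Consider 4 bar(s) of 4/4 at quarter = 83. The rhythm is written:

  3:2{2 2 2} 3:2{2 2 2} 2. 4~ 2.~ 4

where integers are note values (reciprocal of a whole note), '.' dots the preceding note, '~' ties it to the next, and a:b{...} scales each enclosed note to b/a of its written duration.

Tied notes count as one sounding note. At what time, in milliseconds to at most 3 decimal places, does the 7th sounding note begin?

note 7 onset = 8b = 5783.133ms

1. 0.0ms @ 0 + 963.855ms (4/3)
2. 963.855ms @ 4/3 + 963.855ms (4/3)
3. 1927.711ms @ 8/3 + 963.855ms (4/3)
4. 2891.566ms @ 4 + 963.855ms (4/3)
5. 3855.422ms @ 16/3 + 963.855ms (4/3)
6. 4819.277ms @ 20/3 + 963.855ms (4/3)
7. 5783.133ms @ 8 + 2168.675ms (3)
8. 7951.807ms @ 11 + 3614.458ms (5)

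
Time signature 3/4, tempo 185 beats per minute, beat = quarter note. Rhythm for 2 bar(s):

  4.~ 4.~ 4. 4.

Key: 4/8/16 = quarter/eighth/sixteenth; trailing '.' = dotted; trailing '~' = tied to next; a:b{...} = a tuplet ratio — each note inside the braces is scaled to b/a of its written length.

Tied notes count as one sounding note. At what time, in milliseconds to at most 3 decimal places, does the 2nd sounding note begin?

1. 0.0ms @ 0 + 1459.459ms (9/2)
2. 1459.459ms @ 9/2 + 486.486ms (3/2)

note 2 onset = 9/2b = 1459.459ms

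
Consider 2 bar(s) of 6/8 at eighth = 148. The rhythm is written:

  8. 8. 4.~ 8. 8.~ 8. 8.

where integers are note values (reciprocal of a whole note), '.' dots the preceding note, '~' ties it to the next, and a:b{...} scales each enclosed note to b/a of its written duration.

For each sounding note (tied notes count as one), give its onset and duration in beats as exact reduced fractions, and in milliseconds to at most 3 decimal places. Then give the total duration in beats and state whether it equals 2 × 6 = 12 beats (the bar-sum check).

1) 0.0ms=0b +608.108ms=3/2b
2) 608.108ms=3/2b +608.108ms=3/2b
3) 1216.216ms=3b +1824.324ms=9/2b
4) 3040.541ms=15/2b +1216.216ms=3b
5) 4256.757ms=21/2b +608.108ms=3/2b
Σ=12b of 12 (148bpm 6/8) — PASS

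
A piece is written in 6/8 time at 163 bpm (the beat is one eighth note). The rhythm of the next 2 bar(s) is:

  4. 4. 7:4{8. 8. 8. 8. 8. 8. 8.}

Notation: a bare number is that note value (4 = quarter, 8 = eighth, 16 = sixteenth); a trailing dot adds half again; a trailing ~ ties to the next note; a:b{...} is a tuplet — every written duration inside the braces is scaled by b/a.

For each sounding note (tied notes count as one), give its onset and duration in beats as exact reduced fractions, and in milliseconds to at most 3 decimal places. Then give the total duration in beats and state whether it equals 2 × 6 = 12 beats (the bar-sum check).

1) 0.0ms=0b +1104.294ms=3b
2) 1104.294ms=3b +1104.294ms=3b
3) 2208.589ms=6b +315.513ms=6/7b
4) 2524.102ms=48/7b +315.513ms=6/7b
5) 2839.614ms=54/7b +315.513ms=6/7b
6) 3155.127ms=60/7b +315.513ms=6/7b
7) 3470.64ms=66/7b +315.513ms=6/7b
8) 3786.152ms=72/7b +315.513ms=6/7b
9) 4101.665ms=78/7b +315.513ms=6/7b
Σ=12b of 12 (163bpm 6/8) — PASS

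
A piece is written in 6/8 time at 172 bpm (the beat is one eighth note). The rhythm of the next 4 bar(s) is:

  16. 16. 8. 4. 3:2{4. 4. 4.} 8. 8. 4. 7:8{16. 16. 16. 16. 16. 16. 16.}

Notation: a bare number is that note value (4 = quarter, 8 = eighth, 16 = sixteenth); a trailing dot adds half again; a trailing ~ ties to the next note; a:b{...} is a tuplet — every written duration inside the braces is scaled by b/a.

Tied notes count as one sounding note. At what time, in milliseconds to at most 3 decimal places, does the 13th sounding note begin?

1. 0.0ms @ 0 + 261.628ms (3/4)
2. 261.628ms @ 3/4 + 261.628ms (3/4)
3. 523.256ms @ 3/2 + 523.256ms (3/2)
4. 1046.512ms @ 3 + 1046.512ms (3)
5. 2093.023ms @ 6 + 697.674ms (2)
6. 2790.698ms @ 8 + 697.674ms (2)
7. 3488.372ms @ 10 + 697.674ms (2)
8. 4186.047ms @ 12 + 523.256ms (3/2)
9. 4709.302ms @ 27/2 + 523.256ms (3/2)
10. 5232.558ms @ 15 + 1046.512ms (3)
11. 6279.07ms @ 18 + 299.003ms (6/7)
12. 6578.073ms @ 132/7 + 299.003ms (6/7)
13. 6877.076ms @ 138/7 + 299.003ms (6/7)
14. 7176.08ms @ 144/7 + 299.003ms (6/7)
15. 7475.083ms @ 150/7 + 299.003ms (6/7)
16. 7774.086ms @ 156/7 + 299.003ms (6/7)
17. 8073.09ms @ 162/7 + 299.003ms (6/7)

note 13 onset = 138/7b = 6877.076ms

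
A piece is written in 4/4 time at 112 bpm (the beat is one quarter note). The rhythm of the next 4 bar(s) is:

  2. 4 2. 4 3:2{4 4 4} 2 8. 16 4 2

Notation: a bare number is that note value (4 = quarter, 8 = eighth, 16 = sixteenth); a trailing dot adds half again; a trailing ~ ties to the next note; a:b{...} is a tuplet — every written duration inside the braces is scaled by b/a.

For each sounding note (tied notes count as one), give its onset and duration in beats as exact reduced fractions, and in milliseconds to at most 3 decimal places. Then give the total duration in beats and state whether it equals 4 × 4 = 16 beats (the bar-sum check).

1) 0.0ms=0b +1607.143ms=3b
2) 1607.143ms=3b +535.714ms=1b
3) 2142.857ms=4b +1607.143ms=3b
4) 3750.0ms=7b +535.714ms=1b
5) 4285.714ms=8b +357.143ms=2/3b
6) 4642.857ms=26/3b +357.143ms=2/3b
7) 5000.0ms=28/3b +357.143ms=2/3b
8) 5357.143ms=10b +1071.429ms=2b
9) 6428.571ms=12b +401.786ms=3/4b
10) 6830.357ms=51/4b +133.929ms=1/4b
11) 6964.286ms=13b +535.714ms=1b
12) 7500.0ms=14b +1071.429ms=2b
Σ=16b of 16 (112bpm 4/4) — PASS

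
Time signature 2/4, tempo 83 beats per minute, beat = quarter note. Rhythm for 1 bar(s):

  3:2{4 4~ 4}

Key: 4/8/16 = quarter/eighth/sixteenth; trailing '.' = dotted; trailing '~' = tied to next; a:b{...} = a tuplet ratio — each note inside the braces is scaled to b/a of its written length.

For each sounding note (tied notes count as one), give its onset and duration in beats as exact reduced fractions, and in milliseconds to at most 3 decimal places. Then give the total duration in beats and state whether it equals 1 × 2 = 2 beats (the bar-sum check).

1) 0.0ms=0b +481.928ms=2/3b
2) 481.928ms=2/3b +963.855ms=4/3b
Σ=2b of 2 (83bpm 2/4) — PASS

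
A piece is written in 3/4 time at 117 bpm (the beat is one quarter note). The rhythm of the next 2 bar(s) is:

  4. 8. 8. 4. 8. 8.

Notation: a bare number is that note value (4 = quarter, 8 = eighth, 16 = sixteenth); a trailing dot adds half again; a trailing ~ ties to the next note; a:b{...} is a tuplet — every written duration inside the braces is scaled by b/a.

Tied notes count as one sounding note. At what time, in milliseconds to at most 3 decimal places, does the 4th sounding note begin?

1. 0.0ms @ 0 + 769.231ms (3/2)
2. 769.231ms @ 3/2 + 384.615ms (3/4)
3. 1153.846ms @ 9/4 + 384.615ms (3/4)
4. 1538.462ms @ 3 + 769.231ms (3/2)
5. 2307.692ms @ 9/2 + 384.615ms (3/4)
6. 2692.308ms @ 21/4 + 384.615ms (3/4)

note 4 onset = 3b = 1538.462ms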